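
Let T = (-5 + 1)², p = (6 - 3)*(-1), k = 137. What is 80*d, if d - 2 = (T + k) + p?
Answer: 12160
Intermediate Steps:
p = -3 (p = 3*(-1) = -3)
T = 16 (T = (-4)² = 16)
d = 152 (d = 2 + ((16 + 137) - 3) = 2 + (153 - 3) = 2 + 150 = 152)
80*d = 80*152 = 12160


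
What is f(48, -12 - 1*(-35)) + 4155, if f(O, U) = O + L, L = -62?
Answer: 4141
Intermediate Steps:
f(O, U) = -62 + O (f(O, U) = O - 62 = -62 + O)
f(48, -12 - 1*(-35)) + 4155 = (-62 + 48) + 4155 = -14 + 4155 = 4141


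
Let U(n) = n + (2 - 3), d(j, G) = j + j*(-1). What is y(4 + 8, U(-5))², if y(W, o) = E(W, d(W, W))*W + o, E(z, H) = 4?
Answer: 1764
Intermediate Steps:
d(j, G) = 0 (d(j, G) = j - j = 0)
U(n) = -1 + n (U(n) = n - 1 = -1 + n)
y(W, o) = o + 4*W (y(W, o) = 4*W + o = o + 4*W)
y(4 + 8, U(-5))² = ((-1 - 5) + 4*(4 + 8))² = (-6 + 4*12)² = (-6 + 48)² = 42² = 1764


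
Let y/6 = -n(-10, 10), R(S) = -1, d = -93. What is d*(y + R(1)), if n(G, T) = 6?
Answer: 3441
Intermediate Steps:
y = -36 (y = 6*(-1*6) = 6*(-6) = -36)
d*(y + R(1)) = -93*(-36 - 1) = -93*(-37) = 3441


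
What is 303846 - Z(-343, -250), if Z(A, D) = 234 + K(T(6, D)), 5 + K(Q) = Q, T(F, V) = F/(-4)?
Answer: 607237/2 ≈ 3.0362e+5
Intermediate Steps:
T(F, V) = -F/4 (T(F, V) = F*(-1/4) = -F/4)
K(Q) = -5 + Q
Z(A, D) = 455/2 (Z(A, D) = 234 + (-5 - 1/4*6) = 234 + (-5 - 3/2) = 234 - 13/2 = 455/2)
303846 - Z(-343, -250) = 303846 - 1*455/2 = 303846 - 455/2 = 607237/2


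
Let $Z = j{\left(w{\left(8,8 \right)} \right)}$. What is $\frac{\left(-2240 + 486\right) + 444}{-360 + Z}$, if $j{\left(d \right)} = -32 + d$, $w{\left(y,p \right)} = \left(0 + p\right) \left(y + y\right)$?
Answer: $\frac{655}{132} \approx 4.9621$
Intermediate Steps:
$w{\left(y,p \right)} = 2 p y$ ($w{\left(y,p \right)} = p 2 y = 2 p y$)
$Z = 96$ ($Z = -32 + 2 \cdot 8 \cdot 8 = -32 + 128 = 96$)
$\frac{\left(-2240 + 486\right) + 444}{-360 + Z} = \frac{\left(-2240 + 486\right) + 444}{-360 + 96} = \frac{-1754 + 444}{-264} = \left(-1310\right) \left(- \frac{1}{264}\right) = \frac{655}{132}$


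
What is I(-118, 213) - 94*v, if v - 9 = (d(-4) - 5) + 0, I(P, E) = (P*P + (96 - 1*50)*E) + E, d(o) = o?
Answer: 23935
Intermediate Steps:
I(P, E) = P² + 47*E (I(P, E) = (P² + (96 - 50)*E) + E = (P² + 46*E) + E = P² + 47*E)
v = 0 (v = 9 + ((-4 - 5) + 0) = 9 + (-9 + 0) = 9 - 9 = 0)
I(-118, 213) - 94*v = ((-118)² + 47*213) - 94*0 = (13924 + 10011) - 1*0 = 23935 + 0 = 23935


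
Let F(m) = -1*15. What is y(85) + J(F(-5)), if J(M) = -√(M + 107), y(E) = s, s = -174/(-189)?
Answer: 58/63 - 2*√23 ≈ -8.6710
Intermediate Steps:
F(m) = -15
s = 58/63 (s = -174*(-1/189) = 58/63 ≈ 0.92064)
y(E) = 58/63
J(M) = -√(107 + M)
y(85) + J(F(-5)) = 58/63 - √(107 - 15) = 58/63 - √92 = 58/63 - 2*√23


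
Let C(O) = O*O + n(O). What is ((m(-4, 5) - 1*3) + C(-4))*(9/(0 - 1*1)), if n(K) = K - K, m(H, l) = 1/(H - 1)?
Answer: -576/5 ≈ -115.20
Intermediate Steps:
m(H, l) = 1/(-1 + H)
n(K) = 0
C(O) = O² (C(O) = O*O + 0 = O² + 0 = O²)
((m(-4, 5) - 1*3) + C(-4))*(9/(0 - 1*1)) = ((1/(-1 - 4) - 1*3) + (-4)²)*(9/(0 - 1*1)) = ((1/(-5) - 3) + 16)*(9/(0 - 1)) = ((-⅕ - 3) + 16)*(9/(-1)) = (-16/5 + 16)*(9*(-1)) = (64/5)*(-9) = -576/5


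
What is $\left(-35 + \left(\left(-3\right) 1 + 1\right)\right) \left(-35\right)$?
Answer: $1295$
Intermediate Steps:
$\left(-35 + \left(\left(-3\right) 1 + 1\right)\right) \left(-35\right) = \left(-35 + \left(-3 + 1\right)\right) \left(-35\right) = \left(-35 - 2\right) \left(-35\right) = \left(-37\right) \left(-35\right) = 1295$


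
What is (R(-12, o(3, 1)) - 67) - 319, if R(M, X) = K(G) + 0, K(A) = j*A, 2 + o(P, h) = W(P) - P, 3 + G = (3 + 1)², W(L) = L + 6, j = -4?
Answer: -438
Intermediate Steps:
W(L) = 6 + L
G = 13 (G = -3 + (3 + 1)² = -3 + 4² = -3 + 16 = 13)
o(P, h) = 4 (o(P, h) = -2 + ((6 + P) - P) = -2 + 6 = 4)
K(A) = -4*A
R(M, X) = -52 (R(M, X) = -4*13 + 0 = -52 + 0 = -52)
(R(-12, o(3, 1)) - 67) - 319 = (-52 - 67) - 319 = -119 - 319 = -438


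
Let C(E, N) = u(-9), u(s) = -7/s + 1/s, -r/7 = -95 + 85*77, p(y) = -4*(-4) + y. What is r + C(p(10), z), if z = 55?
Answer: -135448/3 ≈ -45149.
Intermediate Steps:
p(y) = 16 + y
r = -45150 (r = -7*(-95 + 85*77) = -7*(-95 + 6545) = -7*6450 = -45150)
u(s) = -6/s (u(s) = -7/s + 1/s = -6/s)
C(E, N) = ⅔ (C(E, N) = -6/(-9) = -6*(-⅑) = ⅔)
r + C(p(10), z) = -45150 + ⅔ = -135448/3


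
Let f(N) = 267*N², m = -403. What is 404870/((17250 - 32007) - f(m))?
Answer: -40487/4337796 ≈ -0.0093335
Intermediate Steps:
404870/((17250 - 32007) - f(m)) = 404870/((17250 - 32007) - 267*(-403)²) = 404870/(-14757 - 267*162409) = 404870/(-14757 - 1*43363203) = 404870/(-14757 - 43363203) = 404870/(-43377960) = 404870*(-1/43377960) = -40487/4337796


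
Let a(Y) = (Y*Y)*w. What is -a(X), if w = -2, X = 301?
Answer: 181202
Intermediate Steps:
a(Y) = -2*Y² (a(Y) = (Y*Y)*(-2) = Y²*(-2) = -2*Y²)
-a(X) = -(-2)*301² = -(-2)*90601 = -1*(-181202) = 181202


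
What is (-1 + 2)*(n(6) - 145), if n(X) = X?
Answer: -139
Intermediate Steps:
(-1 + 2)*(n(6) - 145) = (-1 + 2)*(6 - 145) = 1*(-139) = -139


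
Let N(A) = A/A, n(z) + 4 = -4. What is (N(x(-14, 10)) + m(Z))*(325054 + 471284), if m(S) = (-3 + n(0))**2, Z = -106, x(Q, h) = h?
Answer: 97153236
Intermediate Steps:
n(z) = -8 (n(z) = -4 - 4 = -8)
N(A) = 1
m(S) = 121 (m(S) = (-3 - 8)**2 = (-11)**2 = 121)
(N(x(-14, 10)) + m(Z))*(325054 + 471284) = (1 + 121)*(325054 + 471284) = 122*796338 = 97153236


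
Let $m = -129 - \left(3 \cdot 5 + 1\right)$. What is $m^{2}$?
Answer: $21025$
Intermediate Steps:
$m = -145$ ($m = -129 - \left(15 + 1\right) = -129 - 16 = -145$)
$m^{2} = \left(-145\right)^{2} = 21025$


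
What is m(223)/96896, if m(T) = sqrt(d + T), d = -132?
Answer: sqrt(91)/96896 ≈ 9.8450e-5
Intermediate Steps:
m(T) = sqrt(-132 + T)
m(223)/96896 = sqrt(-132 + 223)/96896 = sqrt(91)*(1/96896) = sqrt(91)/96896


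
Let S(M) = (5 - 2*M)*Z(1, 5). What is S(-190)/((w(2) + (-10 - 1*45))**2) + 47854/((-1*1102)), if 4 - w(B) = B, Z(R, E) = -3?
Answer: -67847348/1547759 ≈ -43.836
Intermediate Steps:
w(B) = 4 - B
S(M) = -15 + 6*M (S(M) = (5 - 2*M)*(-3) = -15 + 6*M)
S(-190)/((w(2) + (-10 - 1*45))**2) + 47854/((-1*1102)) = (-15 + 6*(-190))/(((4 - 1*2) + (-10 - 1*45))**2) + 47854/((-1*1102)) = (-15 - 1140)/(((4 - 2) + (-10 - 45))**2) + 47854/(-1102) = -1155/(2 - 55)**2 + 47854*(-1/1102) = -1155/((-53)**2) - 23927/551 = -1155/2809 - 23927/551 = -67847348/1547759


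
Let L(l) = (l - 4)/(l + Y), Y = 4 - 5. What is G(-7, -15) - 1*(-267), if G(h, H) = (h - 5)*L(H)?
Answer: 1011/4 ≈ 252.75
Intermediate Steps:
Y = -1
L(l) = (-4 + l)/(-1 + l) (L(l) = (l - 4)/(l - 1) = (-4 + l)/(-1 + l))
G(h, H) = (-5 + h)*(-4 + H)/(-1 + H) (G(h, H) = (h - 5)*((-4 + H)/(-1 + H)) = (-5 + h)*((-4 + H)/(-1 + H)) = (-5 + h)*(-4 + H)/(-1 + H))
G(-7, -15) - 1*(-267) = (-5 - 7)*(-4 - 15)/(-1 - 15) - 1*(-267) = -12*(-19)/(-16) + 267 = -1/16*(-12)*(-19) + 267 = -57/4 + 267 = 1011/4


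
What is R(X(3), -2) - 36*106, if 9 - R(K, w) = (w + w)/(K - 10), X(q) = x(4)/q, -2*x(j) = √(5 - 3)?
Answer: -6849513/1799 + 12*√2/1799 ≈ -3807.4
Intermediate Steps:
x(j) = -√2/2 (x(j) = -√(5 - 3)/2 = -√2/2)
X(q) = -√2/(2*q) (X(q) = (-√2/2)/q = -√2/(2*q))
R(K, w) = 9 - 2*w/(-10 + K) (R(K, w) = 9 - (w + w)/(K - 10) = 9 - 2*w/(-10 + K))
R(X(3), -2) - 36*106 = (-90 - 2*(-2) + 9*(-½*√2/3))/(-10 - ½*√2/3) - 36*106 = (-90 + 4 + 9*(-½*√2*⅓))/(-10 - ½*√2*⅓) - 3816 = (-90 + 4 + 9*(-√2/6))/(-10 - √2/6) - 3816 = (-90 + 4 - 3*√2/2)/(-10 - √2/6) - 3816 = (-86 - 3*√2/2)/(-10 - √2/6) - 3816 = -3816 + (-86 - 3*√2/2)/(-10 - √2/6)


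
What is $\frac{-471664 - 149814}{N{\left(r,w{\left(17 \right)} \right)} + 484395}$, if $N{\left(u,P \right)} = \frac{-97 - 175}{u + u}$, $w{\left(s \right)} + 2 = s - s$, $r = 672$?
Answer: $- \frac{52204152}{40689163} \approx -1.283$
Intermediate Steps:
$w{\left(s \right)} = -2$ ($w{\left(s \right)} = -2 + \left(s - s\right) = -2 + 0 = -2$)
$N{\left(u,P \right)} = - \frac{136}{u}$ ($N{\left(u,P \right)} = - \frac{272}{2 u} = - 272 \frac{1}{2 u} = - \frac{136}{u}$)
$\frac{-471664 - 149814}{N{\left(r,w{\left(17 \right)} \right)} + 484395} = \frac{-471664 - 149814}{- \frac{136}{672} + 484395} = - \frac{621478}{\left(-136\right) \frac{1}{672} + 484395} = - \frac{621478}{- \frac{17}{84} + 484395} = - \frac{621478}{\frac{40689163}{84}} = \left(-621478\right) \frac{84}{40689163} = - \frac{52204152}{40689163}$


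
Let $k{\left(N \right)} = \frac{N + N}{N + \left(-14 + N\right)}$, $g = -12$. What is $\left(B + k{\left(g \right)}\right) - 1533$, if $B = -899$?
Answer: $- \frac{46196}{19} \approx -2431.4$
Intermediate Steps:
$k{\left(N \right)} = \frac{2 N}{-14 + 2 N}$
$\left(B + k{\left(g \right)}\right) - 1533 = \left(-899 - \frac{12}{-7 - 12}\right) - 1533 = \left(-899 - \frac{12}{-19}\right) - 1533 = \left(-899 - - \frac{12}{19}\right) - 1533 = \left(-899 + \frac{12}{19}\right) - 1533 = - \frac{17069}{19} - 1533 = - \frac{46196}{19}$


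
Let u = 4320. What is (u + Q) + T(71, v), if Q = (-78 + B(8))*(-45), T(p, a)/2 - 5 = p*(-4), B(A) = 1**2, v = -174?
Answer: 7227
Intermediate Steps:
B(A) = 1
T(p, a) = 10 - 8*p (T(p, a) = 10 + 2*(p*(-4)) = 10 + 2*(-4*p) = 10 - 8*p)
Q = 3465 (Q = (-78 + 1)*(-45) = -77*(-45) = 3465)
(u + Q) + T(71, v) = (4320 + 3465) + (10 - 8*71) = 7785 + (10 - 568) = 7785 - 558 = 7227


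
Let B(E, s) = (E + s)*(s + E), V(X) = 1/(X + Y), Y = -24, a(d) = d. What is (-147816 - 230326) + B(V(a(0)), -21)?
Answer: -217554767/576 ≈ -3.7770e+5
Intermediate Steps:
V(X) = 1/(-24 + X) (V(X) = 1/(X - 24) = 1/(-24 + X))
B(E, s) = (E + s)² (B(E, s) = (E + s)*(E + s) = (E + s)²)
(-147816 - 230326) + B(V(a(0)), -21) = (-147816 - 230326) + (1/(-24 + 0) - 21)² = -378142 + (1/(-24) - 21)² = -378142 + (-1/24 - 21)² = -378142 + (-505/24)² = -378142 + 255025/576 = -217554767/576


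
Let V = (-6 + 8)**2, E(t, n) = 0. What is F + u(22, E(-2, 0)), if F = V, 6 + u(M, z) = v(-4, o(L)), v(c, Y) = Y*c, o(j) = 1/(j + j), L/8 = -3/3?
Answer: -7/4 ≈ -1.7500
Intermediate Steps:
L = -8 (L = 8*(-3/3) = 8*(-3*1/3) = 8*(-1) = -8)
o(j) = 1/(2*j)
V = 4 (V = 2**2 = 4)
u(M, z) = -23/4 (u(M, z) = -6 + ((1/2)/(-8))*(-4) = -6 + ((1/2)*(-1/8))*(-4) = -6 - 1/16*(-4) = -6 + 1/4 = -23/4)
F = 4
F + u(22, E(-2, 0)) = 4 - 23/4 = -7/4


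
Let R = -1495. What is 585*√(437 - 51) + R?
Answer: -1495 + 585*√386 ≈ 9998.4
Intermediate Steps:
585*√(437 - 51) + R = 585*√(437 - 51) - 1495 = 585*√386 - 1495 = -1495 + 585*√386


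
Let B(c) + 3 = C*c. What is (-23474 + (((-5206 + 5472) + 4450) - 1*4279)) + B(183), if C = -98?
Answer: -40974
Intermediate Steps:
B(c) = -3 - 98*c
(-23474 + (((-5206 + 5472) + 4450) - 1*4279)) + B(183) = (-23474 + (((-5206 + 5472) + 4450) - 1*4279)) + (-3 - 98*183) = (-23474 + ((266 + 4450) - 4279)) + (-3 - 17934) = (-23474 + (4716 - 4279)) - 17937 = (-23474 + 437) - 17937 = -23037 - 17937 = -40974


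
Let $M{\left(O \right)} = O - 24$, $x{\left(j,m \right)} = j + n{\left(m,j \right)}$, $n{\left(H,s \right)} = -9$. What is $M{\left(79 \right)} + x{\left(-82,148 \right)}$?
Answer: $-36$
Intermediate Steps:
$x{\left(j,m \right)} = -9 + j$ ($x{\left(j,m \right)} = j - 9 = -9 + j$)
$M{\left(O \right)} = -24 + O$
$M{\left(79 \right)} + x{\left(-82,148 \right)} = \left(-24 + 79\right) - 91 = 55 - 91 = -36$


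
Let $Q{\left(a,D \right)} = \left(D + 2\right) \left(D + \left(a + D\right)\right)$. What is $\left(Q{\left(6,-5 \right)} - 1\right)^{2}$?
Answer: $121$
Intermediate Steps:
$Q{\left(a,D \right)} = \left(2 + D\right) \left(a + 2 D\right)$ ($Q{\left(a,D \right)} = \left(2 + D\right) \left(D + \left(D + a\right)\right) = \left(2 + D\right) \left(a + 2 D\right)$)
$\left(Q{\left(6,-5 \right)} - 1\right)^{2} = \left(\left(2 \cdot 6 + 2 \left(-5\right)^{2} + 4 \left(-5\right) - 30\right) - 1\right)^{2} = \left(\left(12 + 2 \cdot 25 - 20 - 30\right) - 1\right)^{2} = \left(\left(12 + 50 - 20 - 30\right) - 1\right)^{2} = \left(12 - 1\right)^{2} = 11^{2} = 121$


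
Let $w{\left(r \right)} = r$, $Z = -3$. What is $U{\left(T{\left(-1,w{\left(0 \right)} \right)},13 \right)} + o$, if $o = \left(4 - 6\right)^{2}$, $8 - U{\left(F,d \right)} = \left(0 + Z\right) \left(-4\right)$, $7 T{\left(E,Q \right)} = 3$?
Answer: $0$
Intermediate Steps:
$T{\left(E,Q \right)} = \frac{3}{7}$ ($T{\left(E,Q \right)} = \frac{1}{7} \cdot 3 = \frac{3}{7}$)
$U{\left(F,d \right)} = -4$ ($U{\left(F,d \right)} = 8 - \left(0 - 3\right) \left(-4\right) = 8 - \left(-3\right) \left(-4\right) = 8 - 12 = -4$)
$o = 4$ ($o = \left(-2\right)^{2} = 4$)
$U{\left(T{\left(-1,w{\left(0 \right)} \right)},13 \right)} + o = -4 + 4 = 0$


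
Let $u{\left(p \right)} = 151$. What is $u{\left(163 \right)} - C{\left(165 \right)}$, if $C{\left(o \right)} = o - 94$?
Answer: $80$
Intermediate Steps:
$C{\left(o \right)} = -94 + o$
$u{\left(163 \right)} - C{\left(165 \right)} = 151 - \left(-94 + 165\right) = 151 - 71 = 80$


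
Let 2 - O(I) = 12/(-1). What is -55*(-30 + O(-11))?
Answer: 880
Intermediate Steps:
O(I) = 14 (O(I) = 2 - 12/(-1) = 2 - 12*(-1) = 2 - 1*(-12) = 2 + 12 = 14)
-55*(-30 + O(-11)) = -55*(-30 + 14) = -55*(-16) = 880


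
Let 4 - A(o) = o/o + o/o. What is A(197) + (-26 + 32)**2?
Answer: 38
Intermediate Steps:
A(o) = 2 (A(o) = 4 - (o/o + o/o) = 4 - (1 + 1) = 4 - 1*2 = 4 - 2 = 2)
A(197) + (-26 + 32)**2 = 2 + (-26 + 32)**2 = 2 + 6**2 = 2 + 36 = 38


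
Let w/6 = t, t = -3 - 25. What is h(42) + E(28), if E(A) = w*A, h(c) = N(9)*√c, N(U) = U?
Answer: -4704 + 9*√42 ≈ -4645.7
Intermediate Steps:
t = -28
h(c) = 9*√c
w = -168 (w = 6*(-28) = -168)
E(A) = -168*A
h(42) + E(28) = 9*√42 - 168*28 = 9*√42 - 4704 = -4704 + 9*√42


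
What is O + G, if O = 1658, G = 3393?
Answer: 5051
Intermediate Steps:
O + G = 1658 + 3393 = 5051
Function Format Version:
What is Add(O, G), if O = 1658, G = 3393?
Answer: 5051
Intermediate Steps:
Add(O, G) = Add(1658, 3393) = 5051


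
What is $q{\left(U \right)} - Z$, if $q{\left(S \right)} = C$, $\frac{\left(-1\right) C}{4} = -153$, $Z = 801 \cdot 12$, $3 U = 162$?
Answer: $-9000$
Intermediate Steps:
$U = 54$ ($U = \frac{1}{3} \cdot 162 = 54$)
$Z = 9612$
$C = 612$ ($C = \left(-4\right) \left(-153\right) = 612$)
$q{\left(S \right)} = 612$
$q{\left(U \right)} - Z = 612 - 9612 = -9000$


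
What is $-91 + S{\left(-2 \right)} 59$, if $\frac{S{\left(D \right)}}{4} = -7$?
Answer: $-1743$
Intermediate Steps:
$S{\left(D \right)} = -28$ ($S{\left(D \right)} = 4 \left(-7\right) = -28$)
$-91 + S{\left(-2 \right)} 59 = -91 - 1652 = -1743$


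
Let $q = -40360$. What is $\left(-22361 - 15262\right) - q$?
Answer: $2737$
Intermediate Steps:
$\left(-22361 - 15262\right) - q = \left(-22361 - 15262\right) - -40360 = \left(-22361 - 15262\right) + 40360 = -37623 + 40360 = 2737$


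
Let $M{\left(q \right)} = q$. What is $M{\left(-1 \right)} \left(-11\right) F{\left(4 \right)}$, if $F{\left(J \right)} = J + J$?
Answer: $88$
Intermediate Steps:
$F{\left(J \right)} = 2 J$
$M{\left(-1 \right)} \left(-11\right) F{\left(4 \right)} = \left(-1\right) \left(-11\right) 2 \cdot 4 = 11 \cdot 8 = 88$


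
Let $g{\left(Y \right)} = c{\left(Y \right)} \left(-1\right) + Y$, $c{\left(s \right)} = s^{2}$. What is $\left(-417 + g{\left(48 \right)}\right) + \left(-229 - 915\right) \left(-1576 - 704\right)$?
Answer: $2605647$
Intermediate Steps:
$g{\left(Y \right)} = Y - Y^{2}$ ($g{\left(Y \right)} = Y^{2} \left(-1\right) + Y = - Y^{2} + Y = Y - Y^{2}$)
$\left(-417 + g{\left(48 \right)}\right) + \left(-229 - 915\right) \left(-1576 - 704\right) = \left(-417 + 48 \left(1 - 48\right)\right) + \left(-229 - 915\right) \left(-1576 - 704\right) = \left(-417 + 48 \left(1 - 48\right)\right) - -2608320 = \left(-417 + 48 \left(-47\right)\right) + 2608320 = \left(-417 - 2256\right) + 2608320 = -2673 + 2608320 = 2605647$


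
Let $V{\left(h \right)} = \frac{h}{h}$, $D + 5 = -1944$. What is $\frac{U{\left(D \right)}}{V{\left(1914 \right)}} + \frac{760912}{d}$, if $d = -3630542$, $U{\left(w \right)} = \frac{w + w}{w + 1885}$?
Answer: $\frac{3525788587}{58088672} \approx 60.697$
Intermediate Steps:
$D = -1949$ ($D = -5 - 1944 = -1949$)
$U{\left(w \right)} = \frac{2 w}{1885 + w}$
$V{\left(h \right)} = 1$
$\frac{U{\left(D \right)}}{V{\left(1914 \right)}} + \frac{760912}{d} = \frac{2 \left(-1949\right) \frac{1}{1885 - 1949}}{1} + \frac{760912}{-3630542} = 2 \left(-1949\right) \frac{1}{-64} \cdot 1 + 760912 \left(- \frac{1}{3630542}\right) = 2 \left(-1949\right) \left(- \frac{1}{64}\right) 1 - \frac{380456}{1815271} = \frac{1949}{32} \cdot 1 - \frac{380456}{1815271} = \frac{1949}{32} - \frac{380456}{1815271} = \frac{3525788587}{58088672}$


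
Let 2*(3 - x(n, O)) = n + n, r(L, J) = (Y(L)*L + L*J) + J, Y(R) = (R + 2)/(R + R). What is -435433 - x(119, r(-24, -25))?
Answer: -435317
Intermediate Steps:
Y(R) = (2 + R)/(2*R) (Y(R) = (2 + R)/((2*R)) = (2 + R)*(1/(2*R)) = (2 + R)/(2*R))
r(L, J) = 1 + J + L/2 + J*L (r(L, J) = (((2 + L)/(2*L))*L + L*J) + J = ((1 + L/2) + J*L) + J = (1 + L/2 + J*L) + J = 1 + J + L/2 + J*L)
x(n, O) = 3 - n (x(n, O) = 3 - (n + n)/2 = 3 - n)
-435433 - x(119, r(-24, -25)) = -435433 - (3 - 1*119) = -435433 - (3 - 119) = -435433 - 1*(-116) = -435433 + 116 = -435317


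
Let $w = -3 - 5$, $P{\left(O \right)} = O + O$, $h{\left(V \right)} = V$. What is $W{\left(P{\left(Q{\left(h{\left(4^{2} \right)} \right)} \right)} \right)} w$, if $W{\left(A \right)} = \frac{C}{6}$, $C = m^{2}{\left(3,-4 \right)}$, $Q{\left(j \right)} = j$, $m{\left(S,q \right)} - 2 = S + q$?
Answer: $- \frac{4}{3} \approx -1.3333$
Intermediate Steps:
$m{\left(S,q \right)} = 2 + S + q$ ($m{\left(S,q \right)} = 2 + \left(S + q\right) = 2 + S + q$)
$C = 1$ ($C = \left(2 + 3 - 4\right)^{2} = 1^{2} = 1$)
$P{\left(O \right)} = 2 O$
$W{\left(A \right)} = \frac{1}{6}$ ($W{\left(A \right)} = 1 \cdot \frac{1}{6} = \frac{1}{6}$)
$w = -8$
$W{\left(P{\left(Q{\left(h{\left(4^{2} \right)} \right)} \right)} \right)} w = \frac{1}{6} \left(-8\right) = - \frac{4}{3}$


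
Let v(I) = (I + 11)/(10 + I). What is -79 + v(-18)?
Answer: -625/8 ≈ -78.125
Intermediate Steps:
v(I) = (11 + I)/(10 + I)
-79 + v(-18) = -79 + (11 - 18)/(10 - 18) = -79 - 7/(-8) = -79 - ⅛*(-7) = -79 + 7/8 = -625/8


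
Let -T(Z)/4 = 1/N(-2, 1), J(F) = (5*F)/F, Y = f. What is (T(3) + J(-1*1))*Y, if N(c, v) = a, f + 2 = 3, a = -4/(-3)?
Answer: 2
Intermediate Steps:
a = 4/3 (a = -4*(-⅓) = 4/3 ≈ 1.3333)
f = 1 (f = -2 + 3 = 1)
Y = 1
N(c, v) = 4/3
J(F) = 5
T(Z) = -3 (T(Z) = -4/4/3 = -4*¾ = -3)
(T(3) + J(-1*1))*Y = (-3 + 5)*1 = 2*1 = 2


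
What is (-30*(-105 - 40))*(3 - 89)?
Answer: -374100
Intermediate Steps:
(-30*(-105 - 40))*(3 - 89) = -30*(-145)*(-86) = 4350*(-86) = -374100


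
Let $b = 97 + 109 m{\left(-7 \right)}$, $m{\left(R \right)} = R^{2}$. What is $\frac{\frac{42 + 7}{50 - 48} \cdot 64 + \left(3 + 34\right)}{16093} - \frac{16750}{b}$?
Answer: $- \frac{130414880}{43756867} \approx -2.9804$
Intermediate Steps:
$b = 5438$ ($b = 97 + 109 \left(-7\right)^{2} = 97 + 109 \cdot 49 = 97 + 5341 = 5438$)
$\frac{\frac{42 + 7}{50 - 48} \cdot 64 + \left(3 + 34\right)}{16093} - \frac{16750}{b} = \frac{\frac{42 + 7}{50 - 48} \cdot 64 + \left(3 + 34\right)}{16093} - \frac{16750}{5438} = \left(\frac{49}{2} \cdot 64 + 37\right) \frac{1}{16093} - \frac{8375}{2719} = \left(1568 + 37\right) \frac{1}{16093} - \frac{8375}{2719} = 1605 \cdot \frac{1}{16093} - \frac{8375}{2719} = \frac{1605}{16093} - \frac{8375}{2719} = - \frac{130414880}{43756867}$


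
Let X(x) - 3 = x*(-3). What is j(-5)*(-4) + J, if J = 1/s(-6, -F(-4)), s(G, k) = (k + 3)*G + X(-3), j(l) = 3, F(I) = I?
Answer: -361/30 ≈ -12.033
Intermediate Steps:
X(x) = 3 - 3*x (X(x) = 3 + x*(-3) = 3 - 3*x)
s(G, k) = 12 + G*(3 + k) (s(G, k) = (k + 3)*G + (3 - 3*(-3)) = (3 + k)*G + (3 + 9) = G*(3 + k) + 12 = 12 + G*(3 + k))
J = -1/30 (J = 1/(12 + 3*(-6) - (-6)*(-4)) = 1/(12 - 18 - 6*4) = 1/(12 - 18 - 24) = 1/(-30) = -1/30 ≈ -0.033333)
j(-5)*(-4) + J = 3*(-4) - 1/30 = -12 - 1/30 = -361/30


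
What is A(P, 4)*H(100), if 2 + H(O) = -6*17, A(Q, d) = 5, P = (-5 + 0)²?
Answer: -520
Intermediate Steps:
P = 25 (P = (-5)² = 25)
H(O) = -104 (H(O) = -2 - 6*17 = -2 - 102 = -104)
A(P, 4)*H(100) = 5*(-104) = -520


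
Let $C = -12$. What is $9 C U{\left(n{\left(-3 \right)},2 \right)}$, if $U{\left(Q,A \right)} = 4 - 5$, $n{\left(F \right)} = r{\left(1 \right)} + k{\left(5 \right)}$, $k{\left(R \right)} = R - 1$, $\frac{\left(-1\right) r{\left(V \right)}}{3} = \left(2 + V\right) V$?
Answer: $108$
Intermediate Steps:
$r{\left(V \right)} = - 3 V \left(2 + V\right)$ ($r{\left(V \right)} = - 3 \left(2 + V\right) V = - 3 V \left(2 + V\right)$)
$k{\left(R \right)} = -1 + R$
$n{\left(F \right)} = -5$ ($n{\left(F \right)} = \left(-3\right) 1 \left(2 + 1\right) + \left(-1 + 5\right) = \left(-3\right) 1 \cdot 3 + 4 = -9 + 4 = -5$)
$U{\left(Q,A \right)} = -1$
$9 C U{\left(n{\left(-3 \right)},2 \right)} = 9 \left(-12\right) \left(-1\right) = \left(-108\right) \left(-1\right) = 108$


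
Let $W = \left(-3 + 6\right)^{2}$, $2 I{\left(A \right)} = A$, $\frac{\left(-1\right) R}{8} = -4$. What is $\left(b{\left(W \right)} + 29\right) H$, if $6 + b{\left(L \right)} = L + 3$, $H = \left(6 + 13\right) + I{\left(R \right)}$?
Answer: $1225$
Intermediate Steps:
$R = 32$ ($R = \left(-8\right) \left(-4\right) = 32$)
$I{\left(A \right)} = \frac{A}{2}$
$H = 35$ ($H = \left(6 + 13\right) + \frac{1}{2} \cdot 32 = 19 + 16 = 35$)
$W = 9$ ($W = 3^{2} = 9$)
$b{\left(L \right)} = -3 + L$ ($b{\left(L \right)} = -6 + \left(L + 3\right) = -6 + \left(3 + L\right) = -3 + L$)
$\left(b{\left(W \right)} + 29\right) H = \left(\left(-3 + 9\right) + 29\right) 35 = \left(6 + 29\right) 35 = 35 \cdot 35 = 1225$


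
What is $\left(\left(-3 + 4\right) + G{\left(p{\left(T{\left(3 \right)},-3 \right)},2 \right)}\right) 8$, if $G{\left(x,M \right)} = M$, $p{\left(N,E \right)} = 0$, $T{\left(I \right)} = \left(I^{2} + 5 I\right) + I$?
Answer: $24$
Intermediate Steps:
$T{\left(I \right)} = I^{2} + 6 I$
$\left(\left(-3 + 4\right) + G{\left(p{\left(T{\left(3 \right)},-3 \right)},2 \right)}\right) 8 = \left(\left(-3 + 4\right) + 2\right) 8 = \left(1 + 2\right) 8 = 3 \cdot 8 = 24$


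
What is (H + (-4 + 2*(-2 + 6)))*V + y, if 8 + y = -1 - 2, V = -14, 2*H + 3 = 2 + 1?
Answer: -67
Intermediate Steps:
H = 0 (H = -3/2 + (2 + 1)/2 = -3/2 + (½)*3 = -3/2 + 3/2 = 0)
y = -11 (y = -8 + (-1 - 2) = -8 - 3 = -11)
(H + (-4 + 2*(-2 + 6)))*V + y = (0 + (-4 + 2*(-2 + 6)))*(-14) - 11 = (0 + (-4 + 2*4))*(-14) - 11 = (0 + (-4 + 8))*(-14) - 11 = (0 + 4)*(-14) - 11 = 4*(-14) - 11 = -56 - 11 = -67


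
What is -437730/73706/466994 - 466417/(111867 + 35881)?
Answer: -4013564743019407/1271381134902868 ≈ -3.1569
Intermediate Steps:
-437730/73706/466994 - 466417/(111867 + 35881) = -437730*1/73706*(1/466994) - 466417/147748 = -218865/36853*1/466994 - 466417*1/147748 = -218865/17210129882 - 466417/147748 = -4013564743019407/1271381134902868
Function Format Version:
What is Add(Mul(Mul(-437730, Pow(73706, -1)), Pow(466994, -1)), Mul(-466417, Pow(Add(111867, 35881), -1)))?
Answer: Rational(-4013564743019407, 1271381134902868) ≈ -3.1569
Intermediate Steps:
Add(Mul(Mul(-437730, Pow(73706, -1)), Pow(466994, -1)), Mul(-466417, Pow(Add(111867, 35881), -1))) = Add(Mul(Mul(-437730, Rational(1, 73706)), Rational(1, 466994)), Mul(-466417, Pow(147748, -1))) = Add(Mul(Rational(-218865, 36853), Rational(1, 466994)), Mul(-466417, Rational(1, 147748))) = Add(Rational(-218865, 17210129882), Rational(-466417, 147748)) = Rational(-4013564743019407, 1271381134902868)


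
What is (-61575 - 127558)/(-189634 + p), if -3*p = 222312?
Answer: 189133/263738 ≈ 0.71712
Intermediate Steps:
p = -74104 (p = -⅓*222312 = -74104)
(-61575 - 127558)/(-189634 + p) = (-61575 - 127558)/(-189634 - 74104) = -189133/(-263738) = -189133*(-1/263738) = 189133/263738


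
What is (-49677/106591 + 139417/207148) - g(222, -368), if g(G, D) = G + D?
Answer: 3228266526579/22080112468 ≈ 146.21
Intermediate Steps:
g(G, D) = D + G
(-49677/106591 + 139417/207148) - g(222, -368) = (-49677/106591 + 139417/207148) - (-368 + 222) = (-49677*1/106591 + 139417*(1/207148)) - 1*(-146) = (-49677/106591 + 139417/207148) + 146 = 4570106251/22080112468 + 146 = 3228266526579/22080112468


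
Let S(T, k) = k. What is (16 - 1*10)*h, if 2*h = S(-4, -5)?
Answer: -15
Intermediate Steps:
h = -5/2 (h = (½)*(-5) = -5/2 ≈ -2.5000)
(16 - 1*10)*h = (16 - 1*10)*(-5/2) = (16 - 10)*(-5/2) = 6*(-5/2) = -15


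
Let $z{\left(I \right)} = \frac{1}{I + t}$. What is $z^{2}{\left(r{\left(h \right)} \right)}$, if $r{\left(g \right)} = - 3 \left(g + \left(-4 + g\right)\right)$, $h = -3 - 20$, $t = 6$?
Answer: $\frac{1}{24336} \approx 4.1091 \cdot 10^{-5}$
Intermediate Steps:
$h = -23$ ($h = -3 - 20 = -23$)
$r{\left(g \right)} = 12 - 6 g$ ($r{\left(g \right)} = - 3 \left(-4 + 2 g\right) = 12 - 6 g$)
$z{\left(I \right)} = \frac{1}{6 + I}$ ($z{\left(I \right)} = \frac{1}{I + 6} = \frac{1}{6 + I}$)
$z^{2}{\left(r{\left(h \right)} \right)} = \left(\frac{1}{6 + \left(12 - -138\right)}\right)^{2} = \left(\frac{1}{6 + \left(12 + 138\right)}\right)^{2} = \left(\frac{1}{6 + 150}\right)^{2} = \left(\frac{1}{156}\right)^{2} = \frac{1}{24336}$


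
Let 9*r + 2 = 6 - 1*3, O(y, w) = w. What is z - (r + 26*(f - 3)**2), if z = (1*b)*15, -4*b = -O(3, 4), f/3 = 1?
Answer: 134/9 ≈ 14.889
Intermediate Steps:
f = 3 (f = 3*1 = 3)
r = 1/9 (r = -2/9 + (6 - 1*3)/9 = -2/9 + (6 - 3)/9 = -2/9 + (1/9)*3 = -2/9 + 1/3 = 1/9 ≈ 0.11111)
b = 1 (b = -(-1)*4/4 = -1/4*(-4) = 1)
z = 15 (z = (1*1)*15 = 1*15 = 15)
z - (r + 26*(f - 3)**2) = 15 - (1/9 + 26*(3 - 3)**2) = 15 - (1/9 + 26*0**2) = 15 - (1/9 + 26*0) = 15 - (1/9 + 0) = 15 - 1*1/9 = 15 - 1/9 = 134/9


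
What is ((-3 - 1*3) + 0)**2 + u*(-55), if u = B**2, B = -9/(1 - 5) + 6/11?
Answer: -69309/176 ≈ -393.80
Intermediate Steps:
B = 123/44 (B = -9/(-4) + 6*(1/11) = -9*(-1/4) + 6/11 = 9/4 + 6/11 = 123/44 ≈ 2.7955)
u = 15129/1936 (u = (123/44)**2 = 15129/1936 ≈ 7.8146)
((-3 - 1*3) + 0)**2 + u*(-55) = ((-3 - 1*3) + 0)**2 + (15129/1936)*(-55) = ((-3 - 3) + 0)**2 - 75645/176 = (-6 + 0)**2 - 75645/176 = (-6)**2 - 75645/176 = 36 - 75645/176 = -69309/176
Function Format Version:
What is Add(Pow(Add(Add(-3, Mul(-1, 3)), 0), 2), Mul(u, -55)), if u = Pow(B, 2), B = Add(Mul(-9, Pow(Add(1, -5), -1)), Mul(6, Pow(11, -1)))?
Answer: Rational(-69309, 176) ≈ -393.80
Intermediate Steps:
B = Rational(123, 44) (B = Add(Mul(-9, Pow(-4, -1)), Mul(6, Rational(1, 11))) = Add(Mul(-9, Rational(-1, 4)), Rational(6, 11)) = Add(Rational(9, 4), Rational(6, 11)) = Rational(123, 44) ≈ 2.7955)
u = Rational(15129, 1936) (u = Pow(Rational(123, 44), 2) = Rational(15129, 1936) ≈ 7.8146)
Add(Pow(Add(Add(-3, Mul(-1, 3)), 0), 2), Mul(u, -55)) = Add(Pow(Add(Add(-3, Mul(-1, 3)), 0), 2), Mul(Rational(15129, 1936), -55)) = Add(Pow(Add(Add(-3, -3), 0), 2), Rational(-75645, 176)) = Add(Pow(Add(-6, 0), 2), Rational(-75645, 176)) = Add(Pow(-6, 2), Rational(-75645, 176)) = Add(36, Rational(-75645, 176)) = Rational(-69309, 176)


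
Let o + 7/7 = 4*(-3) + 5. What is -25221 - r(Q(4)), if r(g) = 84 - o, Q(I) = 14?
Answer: -25313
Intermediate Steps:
o = -8 (o = -1 + (4*(-3) + 5) = -1 + (-12 + 5) = -1 - 7 = -8)
r(g) = 92 (r(g) = 84 - 1*(-8) = 84 + 8 = 92)
-25221 - r(Q(4)) = -25221 - 1*92 = -25221 - 92 = -25313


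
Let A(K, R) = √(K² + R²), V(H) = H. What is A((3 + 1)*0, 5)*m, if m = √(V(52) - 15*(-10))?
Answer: 5*√202 ≈ 71.063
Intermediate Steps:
m = √202 (m = √(52 - 15*(-10)) = √(52 + 150) = √202 ≈ 14.213)
A((3 + 1)*0, 5)*m = √(((3 + 1)*0)² + 5²)*√202 = √((4*0)² + 25)*√202 = √(0² + 25)*√202 = √(0 + 25)*√202 = √25*√202 = 5*√202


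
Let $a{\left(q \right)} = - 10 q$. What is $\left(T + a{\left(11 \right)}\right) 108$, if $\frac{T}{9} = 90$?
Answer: $75600$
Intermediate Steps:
$T = 810$ ($T = 9 \cdot 90 = 810$)
$\left(T + a{\left(11 \right)}\right) 108 = \left(810 - 110\right) 108 = 700 \cdot 108 = 75600$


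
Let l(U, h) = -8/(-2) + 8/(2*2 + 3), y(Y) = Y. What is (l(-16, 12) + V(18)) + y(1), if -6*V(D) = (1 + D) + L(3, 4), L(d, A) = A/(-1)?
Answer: 51/14 ≈ 3.6429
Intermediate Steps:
L(d, A) = -A (L(d, A) = A*(-1) = -A)
V(D) = ½ - D/6 (V(D) = -((1 + D) - 1*4)/6 = -((1 + D) - 4)/6 = -(-3 + D)/6 = ½ - D/6)
l(U, h) = 36/7 (l(U, h) = -8*(-½) + 8/(4 + 3) = 4 + 8/7 = 36/7)
(l(-16, 12) + V(18)) + y(1) = (36/7 + (½ - ⅙*18)) + 1 = (36/7 + (½ - 3)) + 1 = (36/7 - 5/2) + 1 = 37/14 + 1 = 51/14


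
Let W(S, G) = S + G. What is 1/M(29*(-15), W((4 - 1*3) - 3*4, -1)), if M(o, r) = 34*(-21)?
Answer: -1/714 ≈ -0.0014006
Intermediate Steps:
W(S, G) = G + S
M(o, r) = -714
1/M(29*(-15), W((4 - 1*3) - 3*4, -1)) = 1/(-714) = -1/714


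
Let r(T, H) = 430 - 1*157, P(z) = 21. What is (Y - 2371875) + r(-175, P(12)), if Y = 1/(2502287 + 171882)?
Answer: -6342064548737/2674169 ≈ -2.3716e+6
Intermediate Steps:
Y = 1/2674169 ≈ 3.7395e-7
r(T, H) = 273 (r(T, H) = 430 - 157 = 273)
(Y - 2371875) + r(-175, P(12)) = (1/2674169 - 2371875) + 273 = -6342794596874/2674169 + 273 = -6342064548737/2674169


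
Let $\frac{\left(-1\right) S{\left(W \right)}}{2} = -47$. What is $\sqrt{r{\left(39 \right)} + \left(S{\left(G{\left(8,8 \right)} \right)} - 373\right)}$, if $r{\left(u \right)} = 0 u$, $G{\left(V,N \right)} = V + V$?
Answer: $3 i \sqrt{31} \approx 16.703 i$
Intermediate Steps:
$G{\left(V,N \right)} = 2 V$
$S{\left(W \right)} = 94$ ($S{\left(W \right)} = \left(-2\right) \left(-47\right) = 94$)
$r{\left(u \right)} = 0$
$\sqrt{r{\left(39 \right)} + \left(S{\left(G{\left(8,8 \right)} \right)} - 373\right)} = \sqrt{0 + \left(94 - 373\right)} = \sqrt{0 - 279} = \sqrt{-279} = 3 i \sqrt{31}$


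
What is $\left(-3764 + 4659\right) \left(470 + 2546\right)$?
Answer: $2699320$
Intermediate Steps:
$\left(-3764 + 4659\right) \left(470 + 2546\right) = 895 \cdot 3016 = 2699320$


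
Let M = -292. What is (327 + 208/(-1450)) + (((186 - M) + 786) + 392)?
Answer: 1437571/725 ≈ 1982.9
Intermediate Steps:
(327 + 208/(-1450)) + (((186 - M) + 786) + 392) = (327 + 208/(-1450)) + (((186 - 1*(-292)) + 786) + 392) = (327 + 208*(-1/1450)) + (((186 + 292) + 786) + 392) = (327 - 104/725) + ((478 + 786) + 392) = 236971/725 + (1264 + 392) = 236971/725 + 1656 = 1437571/725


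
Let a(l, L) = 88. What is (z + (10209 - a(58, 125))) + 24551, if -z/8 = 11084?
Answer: -54000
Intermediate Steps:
z = -88672 (z = -8*11084 = -88672)
(z + (10209 - a(58, 125))) + 24551 = (-88672 + (10209 - 1*88)) + 24551 = (-88672 + (10209 - 88)) + 24551 = (-88672 + 10121) + 24551 = -78551 + 24551 = -54000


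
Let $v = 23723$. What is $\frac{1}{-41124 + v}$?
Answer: $- \frac{1}{17401} \approx -5.7468 \cdot 10^{-5}$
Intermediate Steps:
$\frac{1}{-41124 + v} = \frac{1}{-41124 + 23723} = \frac{1}{-17401} = - \frac{1}{17401}$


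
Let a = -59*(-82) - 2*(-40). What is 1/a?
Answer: 1/4918 ≈ 0.00020333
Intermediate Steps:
a = 4918 (a = 4838 + 80 = 4918)
1/a = 1/4918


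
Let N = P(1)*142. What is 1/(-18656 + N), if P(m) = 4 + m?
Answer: -1/17946 ≈ -5.5723e-5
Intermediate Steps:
N = 710 (N = (4 + 1)*142 = 5*142 = 710)
1/(-18656 + N) = 1/(-18656 + 710) = 1/(-17946) = -1/17946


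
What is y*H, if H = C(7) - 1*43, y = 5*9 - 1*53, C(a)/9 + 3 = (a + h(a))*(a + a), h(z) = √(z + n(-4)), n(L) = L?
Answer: -6496 - 1008*√3 ≈ -8241.9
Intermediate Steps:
h(z) = √(-4 + z) (h(z) = √(z - 4) = √(-4 + z))
C(a) = -27 + 18*a*(a + √(-4 + a)) (C(a) = -27 + 9*((a + √(-4 + a))*(a + a)) = -27 + 9*((a + √(-4 + a))*(2*a)) = -27 + 9*(2*a*(a + √(-4 + a))) = -27 + 18*a*(a + √(-4 + a)))
y = -8 (y = 45 - 53 = -8)
H = 812 + 126*√3 (H = (-27 + 18*7² + 18*7*√(-4 + 7)) - 1*43 = (-27 + 18*49 + 18*7*√3) - 43 = (-27 + 882 + 126*√3) - 43 = (855 + 126*√3) - 43 = 812 + 126*√3 ≈ 1030.2)
y*H = -8*(812 + 126*√3) = -6496 - 1008*√3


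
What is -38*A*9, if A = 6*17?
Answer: -34884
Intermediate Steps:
A = 102
-38*A*9 = -38*102*9 = -3876*9 = -34884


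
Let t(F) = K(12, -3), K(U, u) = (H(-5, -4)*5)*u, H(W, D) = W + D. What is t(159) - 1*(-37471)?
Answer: 37606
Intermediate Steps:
H(W, D) = D + W
K(U, u) = -45*u (K(U, u) = ((-4 - 5)*5)*u = (-9*5)*u = -45*u)
t(F) = 135 (t(F) = -45*(-3) = 135)
t(159) - 1*(-37471) = 135 - 1*(-37471) = 135 + 37471 = 37606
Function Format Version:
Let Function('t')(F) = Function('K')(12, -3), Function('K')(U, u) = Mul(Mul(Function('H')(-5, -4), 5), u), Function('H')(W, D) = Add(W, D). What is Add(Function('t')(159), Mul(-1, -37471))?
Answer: 37606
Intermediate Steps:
Function('H')(W, D) = Add(D, W)
Function('K')(U, u) = Mul(-45, u) (Function('K')(U, u) = Mul(Mul(Add(-4, -5), 5), u) = Mul(Mul(-9, 5), u) = Mul(-45, u))
Function('t')(F) = 135 (Function('t')(F) = Mul(-45, -3) = 135)
Add(Function('t')(159), Mul(-1, -37471)) = Add(135, Mul(-1, -37471)) = Add(135, 37471) = 37606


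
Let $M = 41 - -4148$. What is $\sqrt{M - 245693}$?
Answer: $4 i \sqrt{15094} \approx 491.43 i$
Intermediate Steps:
$M = 4189$ ($M = 41 + 4148 = 4189$)
$\sqrt{M - 245693} = \sqrt{4189 - 245693} = \sqrt{-241504} = 4 i \sqrt{15094}$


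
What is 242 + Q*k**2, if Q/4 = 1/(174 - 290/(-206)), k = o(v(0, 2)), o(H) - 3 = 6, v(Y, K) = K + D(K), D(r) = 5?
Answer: 4405586/18067 ≈ 243.85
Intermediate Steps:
v(Y, K) = 5 + K (v(Y, K) = K + 5 = 5 + K)
o(H) = 9 (o(H) = 3 + 6 = 9)
k = 9
Q = 412/18067 (Q = 4/(174 - 290/(-206)) = 4/(174 - 290*(-1/206)) = 4/(174 + 145/103) = 4/(18067/103) = 4*(103/18067) = 412/18067 ≈ 0.022804)
242 + Q*k**2 = 242 + (412/18067)*9**2 = 242 + (412/18067)*81 = 242 + 33372/18067 = 4405586/18067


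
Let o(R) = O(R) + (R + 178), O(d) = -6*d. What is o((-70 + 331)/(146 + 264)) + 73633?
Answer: 6052241/82 ≈ 73808.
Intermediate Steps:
o(R) = 178 - 5*R (o(R) = -6*R + (R + 178) = -6*R + (178 + R) = 178 - 5*R)
o((-70 + 331)/(146 + 264)) + 73633 = (178 - 5*(-70 + 331)/(146 + 264)) + 73633 = (178 - 1305/410) + 73633 = (178 - 5*261/410) + 73633 = (178 - 261/82) + 73633 = 14335/82 + 73633 = 6052241/82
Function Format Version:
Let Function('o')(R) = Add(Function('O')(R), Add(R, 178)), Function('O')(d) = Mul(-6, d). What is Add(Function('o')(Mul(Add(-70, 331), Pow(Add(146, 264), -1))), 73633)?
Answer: Rational(6052241, 82) ≈ 73808.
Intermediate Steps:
Function('o')(R) = Add(178, Mul(-5, R)) (Function('o')(R) = Add(Mul(-6, R), Add(R, 178)) = Add(Mul(-6, R), Add(178, R)) = Add(178, Mul(-5, R)))
Add(Function('o')(Mul(Add(-70, 331), Pow(Add(146, 264), -1))), 73633) = Add(Add(178, Mul(-5, Mul(Add(-70, 331), Pow(Add(146, 264), -1)))), 73633) = Add(Add(178, Mul(-5, Mul(261, Pow(410, -1)))), 73633) = Add(Add(178, Mul(-5, Mul(261, Rational(1, 410)))), 73633) = Add(Add(178, Mul(-5, Rational(261, 410))), 73633) = Add(Add(178, Rational(-261, 82)), 73633) = Add(Rational(14335, 82), 73633) = Rational(6052241, 82)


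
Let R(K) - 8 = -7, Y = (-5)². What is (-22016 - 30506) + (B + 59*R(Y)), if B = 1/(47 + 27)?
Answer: -3882261/74 ≈ -52463.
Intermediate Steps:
Y = 25
R(K) = 1 (R(K) = 8 - 7 = 1)
B = 1/74 ≈ 0.013514
(-22016 - 30506) + (B + 59*R(Y)) = (-22016 - 30506) + (1/74 + 59*1) = -52522 + (1/74 + 59) = -52522 + 4367/74 = -3882261/74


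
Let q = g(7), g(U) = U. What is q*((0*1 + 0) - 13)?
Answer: -91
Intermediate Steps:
q = 7
q*((0*1 + 0) - 13) = 7*((0*1 + 0) - 13) = 7*((0 + 0) - 13) = 7*(0 - 13) = 7*(-13) = -91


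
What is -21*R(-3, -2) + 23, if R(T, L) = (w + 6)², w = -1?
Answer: -502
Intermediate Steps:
R(T, L) = 25 (R(T, L) = (-1 + 6)² = 5² = 25)
-21*R(-3, -2) + 23 = -21*25 + 23 = -525 + 23 = -502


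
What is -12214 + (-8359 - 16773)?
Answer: -37346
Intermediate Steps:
-12214 + (-8359 - 16773) = -12214 - 25132 = -37346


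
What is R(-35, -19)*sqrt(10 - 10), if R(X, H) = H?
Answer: 0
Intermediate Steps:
R(-35, -19)*sqrt(10 - 10) = -19*sqrt(10 - 10) = -19*sqrt(0) = -19*0 = 0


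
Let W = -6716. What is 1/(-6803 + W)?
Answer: -1/13519 ≈ -7.3970e-5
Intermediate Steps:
1/(-6803 + W) = 1/(-6803 - 6716) = 1/(-13519) = -1/13519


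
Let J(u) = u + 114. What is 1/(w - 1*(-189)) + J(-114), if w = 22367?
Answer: 1/22556 ≈ 4.4334e-5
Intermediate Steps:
J(u) = 114 + u
1/(w - 1*(-189)) + J(-114) = 1/(22367 - 1*(-189)) + (114 - 114) = 1/(22367 + 189) + 0 = 1/22556 + 0 = 1/22556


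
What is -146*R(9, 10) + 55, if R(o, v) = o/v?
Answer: -382/5 ≈ -76.400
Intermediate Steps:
-146*R(9, 10) + 55 = -1314/10 + 55 = -146*9/10 + 55 = -657/5 + 55 = -382/5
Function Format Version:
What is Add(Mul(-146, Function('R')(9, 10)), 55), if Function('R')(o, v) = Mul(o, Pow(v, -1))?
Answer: Rational(-382, 5) ≈ -76.400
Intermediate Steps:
Add(Mul(-146, Function('R')(9, 10)), 55) = Add(Mul(-146, Mul(9, Pow(10, -1))), 55) = Add(Mul(-146, Mul(9, Rational(1, 10))), 55) = Add(Mul(-146, Rational(9, 10)), 55) = Add(Rational(-657, 5), 55) = Rational(-382, 5)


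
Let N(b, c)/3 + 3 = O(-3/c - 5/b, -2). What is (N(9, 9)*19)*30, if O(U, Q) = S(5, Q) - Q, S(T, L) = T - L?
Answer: 10260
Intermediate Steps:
O(U, Q) = 5 - 2*Q (O(U, Q) = (5 - Q) - Q = 5 - 2*Q)
N(b, c) = 18 (N(b, c) = -9 + 3*(5 - 2*(-2)) = -9 + 3*(5 + 4) = -9 + 3*9 = -9 + 27 = 18)
(N(9, 9)*19)*30 = (18*19)*30 = 342*30 = 10260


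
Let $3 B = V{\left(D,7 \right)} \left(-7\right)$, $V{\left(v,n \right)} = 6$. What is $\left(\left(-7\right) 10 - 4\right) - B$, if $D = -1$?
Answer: $-60$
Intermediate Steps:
$B = -14$ ($B = \frac{6 \left(-7\right)}{3} = \frac{1}{3} \left(-42\right) = -14$)
$\left(\left(-7\right) 10 - 4\right) - B = \left(\left(-7\right) 10 - 4\right) - -14 = \left(-70 - 4\right) + 14 = -74 + 14 = -60$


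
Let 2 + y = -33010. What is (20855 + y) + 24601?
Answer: 12444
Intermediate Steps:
y = -33012 (y = -2 - 33010 = -33012)
(20855 + y) + 24601 = (20855 - 33012) + 24601 = -12157 + 24601 = 12444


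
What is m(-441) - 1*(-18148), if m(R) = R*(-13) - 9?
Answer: 23872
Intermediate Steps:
m(R) = -9 - 13*R (m(R) = -13*R - 9 = -9 - 13*R)
m(-441) - 1*(-18148) = (-9 - 13*(-441)) - 1*(-18148) = (-9 + 5733) + 18148 = 5724 + 18148 = 23872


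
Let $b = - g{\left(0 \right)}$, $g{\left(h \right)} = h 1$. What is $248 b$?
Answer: $0$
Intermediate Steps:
$g{\left(h \right)} = h$
$b = 0$ ($b = \left(-1\right) 0 = 0$)
$248 b = 248 \cdot 0 = 0$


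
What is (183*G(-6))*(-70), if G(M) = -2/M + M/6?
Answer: 8540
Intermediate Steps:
G(M) = -2/M + M/6 (G(M) = -2/M + M*(⅙) = -2/M + M/6)
(183*G(-6))*(-70) = (183*(-2/(-6) + (⅙)*(-6)))*(-70) = (183*(-2*(-⅙) - 1))*(-70) = (183*(⅓ - 1))*(-70) = (183*(-⅔))*(-70) = -122*(-70) = 8540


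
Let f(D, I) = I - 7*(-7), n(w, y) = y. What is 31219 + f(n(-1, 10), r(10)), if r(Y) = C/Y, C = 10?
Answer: 31269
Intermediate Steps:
r(Y) = 10/Y
f(D, I) = 49 + I (f(D, I) = I + 49 = 49 + I)
31219 + f(n(-1, 10), r(10)) = 31219 + (49 + 10/10) = 31219 + (49 + 10*(⅒)) = 31219 + (49 + 1) = 31219 + 50 = 31269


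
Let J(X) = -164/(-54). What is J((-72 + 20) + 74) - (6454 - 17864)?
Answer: 308152/27 ≈ 11413.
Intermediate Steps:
J(X) = 82/27 (J(X) = -164*(-1/54) = 82/27)
J((-72 + 20) + 74) - (6454 - 17864) = 82/27 - (6454 - 17864) = 82/27 - 1*(-11410) = 82/27 + 11410 = 308152/27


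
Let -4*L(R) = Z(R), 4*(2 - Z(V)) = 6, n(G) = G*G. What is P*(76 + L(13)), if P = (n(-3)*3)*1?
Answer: 16389/8 ≈ 2048.6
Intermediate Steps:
n(G) = G**2
Z(V) = 1/2 (Z(V) = 2 - 1/4*6 = 2 - 3/2 = 1/2)
P = 27 (P = ((-3)**2*3)*1 = (9*3)*1 = 27*1 = 27)
L(R) = -1/8 (L(R) = -1/4*1/2 = -1/8)
P*(76 + L(13)) = 27*(76 - 1/8) = 27*(607/8) = 16389/8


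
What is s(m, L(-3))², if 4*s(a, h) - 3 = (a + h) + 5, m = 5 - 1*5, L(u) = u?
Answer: 25/16 ≈ 1.5625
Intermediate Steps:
m = 0 (m = 5 - 5 = 0)
s(a, h) = 2 + a/4 + h/4 (s(a, h) = ¾ + ((a + h) + 5)/4 = ¾ + (5 + a + h)/4 = ¾ + (5/4 + a/4 + h/4) = 2 + a/4 + h/4)
s(m, L(-3))² = (2 + (¼)*0 + (¼)*(-3))² = (2 + 0 - ¾)² = (5/4)² = 25/16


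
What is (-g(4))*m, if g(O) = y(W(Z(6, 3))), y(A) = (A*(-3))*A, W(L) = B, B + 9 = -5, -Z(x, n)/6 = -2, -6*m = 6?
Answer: -588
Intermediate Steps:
m = -1 (m = -1/6*6 = -1)
Z(x, n) = 12 (Z(x, n) = -6*(-2) = 12)
B = -14 (B = -9 - 5 = -14)
W(L) = -14
y(A) = -3*A**2 (y(A) = (-3*A)*A = -3*A**2)
g(O) = -588 (g(O) = -3*(-14)**2 = -3*196 = -588)
(-g(4))*m = -1*(-588)*(-1) = 588*(-1) = -588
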